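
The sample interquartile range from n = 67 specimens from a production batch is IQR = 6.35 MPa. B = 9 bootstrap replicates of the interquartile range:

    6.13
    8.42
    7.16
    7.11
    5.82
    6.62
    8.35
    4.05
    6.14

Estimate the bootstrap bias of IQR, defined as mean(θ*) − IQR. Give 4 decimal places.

bias = +0.2944

mean(θ*) = (6.13 + 8.42 + 7.16 + 7.11 + 5.82 + 6.62 + 8.35 + 4.05 + 6.14) / 9 = 6.64444
bias = 6.64444 − 6.35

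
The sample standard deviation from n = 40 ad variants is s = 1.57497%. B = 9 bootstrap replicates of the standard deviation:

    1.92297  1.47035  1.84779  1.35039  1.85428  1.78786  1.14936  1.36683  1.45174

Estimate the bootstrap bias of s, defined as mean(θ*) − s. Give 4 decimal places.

mean(θ*) = (1.92297 + 1.47035 + 1.84779 + 1.35039 + 1.85428 + 1.78786 + 1.14936 + 1.36683 + 1.45174) / 9 = 1.57795
bias = 1.57795 − 1.57497

bias = +0.0030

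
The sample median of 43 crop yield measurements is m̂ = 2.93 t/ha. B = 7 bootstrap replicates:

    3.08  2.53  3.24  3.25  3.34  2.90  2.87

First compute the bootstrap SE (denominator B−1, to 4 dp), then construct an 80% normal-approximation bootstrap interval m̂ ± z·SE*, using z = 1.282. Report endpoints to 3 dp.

Mean of replicates = 3.0300; sum of squared deviations = 0.4836; SE* = √(0.4836/6) = 0.2839
Margin = 1.282 × 0.2839 = 0.3640
Interval: 2.93 ± 0.3640

(2.566, 3.294)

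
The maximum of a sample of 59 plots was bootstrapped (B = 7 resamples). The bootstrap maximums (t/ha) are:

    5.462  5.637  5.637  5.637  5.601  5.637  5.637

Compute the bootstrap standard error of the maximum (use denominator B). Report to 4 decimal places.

Bootstrap SE is the standard deviation of the 7 replicate maximums.
Mean of replicates: (5.462 + 5.637 + 5.637 + 5.637 + 5.601 + 5.637 + 5.637) / 7 = 39.24800 / 7 = 5.60686
Sum of squared deviations: (−0.14486)² + (+0.03014)² + (+0.03014)² + (+0.03014)² + (−0.00586)² + (+0.03014)² + (+0.03014)² = 0.02556
Variance = 0.02556 / 7 = 0.00365
SE* = √0.00365

SE* = 0.0604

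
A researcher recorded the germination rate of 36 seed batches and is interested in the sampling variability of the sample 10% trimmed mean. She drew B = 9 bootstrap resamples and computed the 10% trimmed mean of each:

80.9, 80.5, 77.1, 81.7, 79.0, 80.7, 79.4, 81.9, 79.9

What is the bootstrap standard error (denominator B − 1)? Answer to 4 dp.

SE* = 1.4873

Bootstrap SE is the standard deviation of the 9 replicate 10% trimmed means.
Mean of replicates: (80.9 + 80.5 + 77.1 + 81.7 + 79.0 + 80.7 + 79.4 + 81.9 + 79.9) / 9 = 721.10000 / 9 = 80.12222
Sum of squared deviations: (+0.77778)² + (+0.37778)² + (−3.02222)² + (+1.57778)² + (−1.12222)² + (+0.57778)² + (−0.72222)² + (+1.77778)² + (−0.22222)² = 17.69556
Variance = 17.69556 / 8 = 2.21194
SE* = √2.21194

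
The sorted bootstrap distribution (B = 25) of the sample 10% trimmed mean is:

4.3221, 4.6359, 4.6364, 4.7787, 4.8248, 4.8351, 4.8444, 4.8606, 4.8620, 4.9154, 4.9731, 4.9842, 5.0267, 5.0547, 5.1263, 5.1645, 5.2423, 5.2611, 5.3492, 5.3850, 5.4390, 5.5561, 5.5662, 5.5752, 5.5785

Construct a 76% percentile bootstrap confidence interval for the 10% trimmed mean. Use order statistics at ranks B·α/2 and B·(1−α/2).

(4.6364, 5.5561)

α = 0.24; lower rank = 25 × 0.120 = 3; upper rank = 25 × 0.880 = 22.
The 3rd smallest replicate is 4.6364; the 22nd is 5.5561.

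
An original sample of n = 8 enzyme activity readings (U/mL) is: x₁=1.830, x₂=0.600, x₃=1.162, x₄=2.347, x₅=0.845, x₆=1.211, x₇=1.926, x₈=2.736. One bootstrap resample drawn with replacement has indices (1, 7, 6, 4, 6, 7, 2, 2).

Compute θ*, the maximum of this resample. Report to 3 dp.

Resample values: 1.830, 1.926, 1.211, 2.347, 1.211, 1.926, 0.600, 0.600.
Maximum = 2.347

θ* = 2.347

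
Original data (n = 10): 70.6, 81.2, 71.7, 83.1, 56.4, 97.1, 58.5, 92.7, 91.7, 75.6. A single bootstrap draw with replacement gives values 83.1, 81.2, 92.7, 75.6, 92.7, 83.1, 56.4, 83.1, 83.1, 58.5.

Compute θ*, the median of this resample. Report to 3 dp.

θ* = 83.100

Sorted: 56.4, 58.5, 75.6, 81.2, 83.1, 83.1, 83.1, 83.1, 92.7, 92.7
Median = average of the two middle values = 83.100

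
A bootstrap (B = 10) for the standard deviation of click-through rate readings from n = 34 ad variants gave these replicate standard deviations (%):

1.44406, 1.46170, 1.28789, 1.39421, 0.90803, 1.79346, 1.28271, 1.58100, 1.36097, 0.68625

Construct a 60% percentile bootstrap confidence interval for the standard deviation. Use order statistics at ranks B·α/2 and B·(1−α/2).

(0.90803, 1.46170)

Sorted replicates: 0.68625, 0.90803, 1.28271, 1.28789, 1.36097, 1.39421, 1.44406, 1.46170, 1.58100, 1.79346
α = 0.40; lower rank = 10 × 0.200 = 2; upper rank = 10 × 0.800 = 8.
The 2nd smallest replicate is 0.90803; the 8th is 1.46170.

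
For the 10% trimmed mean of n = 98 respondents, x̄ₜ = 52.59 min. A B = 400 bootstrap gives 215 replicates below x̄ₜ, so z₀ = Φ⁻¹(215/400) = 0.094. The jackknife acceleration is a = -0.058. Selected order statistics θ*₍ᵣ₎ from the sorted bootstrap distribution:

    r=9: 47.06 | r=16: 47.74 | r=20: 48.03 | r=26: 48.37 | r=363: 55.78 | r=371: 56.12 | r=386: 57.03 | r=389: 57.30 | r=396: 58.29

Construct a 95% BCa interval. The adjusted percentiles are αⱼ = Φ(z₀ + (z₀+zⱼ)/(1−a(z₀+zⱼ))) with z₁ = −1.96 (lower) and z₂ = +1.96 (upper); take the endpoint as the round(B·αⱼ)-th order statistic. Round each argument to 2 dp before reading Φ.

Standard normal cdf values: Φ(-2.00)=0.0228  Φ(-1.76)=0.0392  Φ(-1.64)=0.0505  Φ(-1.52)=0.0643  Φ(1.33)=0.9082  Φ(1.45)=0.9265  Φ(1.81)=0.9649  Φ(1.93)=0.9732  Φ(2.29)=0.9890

(47.06, 57.30)

Lower: z₀ + z₁ = 0.094 + (-1.960) = -1.866; 1 − a(z₀+z₁) = 1 − (-0.058)(-1.866) = 0.8918; argument = 0.094 + (-1.866)/0.8918 = -1.9985 → -2.00.
α₁ = Φ(-2.00) = 0.0228; rank = round(400 × 0.0228) = 9; θ*₍9₎ = 47.06.
Upper: z₀ + z₂ = 2.054; 1 − a(z₀+z₂) = 1.1191; argument = 1.9294 → 1.93; α₂ = 0.9732; rank = 389; θ*₍389₎ = 57.30.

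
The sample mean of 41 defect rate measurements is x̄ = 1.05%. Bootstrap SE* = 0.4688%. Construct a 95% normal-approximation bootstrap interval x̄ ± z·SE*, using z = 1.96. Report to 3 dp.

(0.131, 1.969)

Margin = 1.96 × 0.4688 = 0.9188
Interval: 1.05 ± 0.9188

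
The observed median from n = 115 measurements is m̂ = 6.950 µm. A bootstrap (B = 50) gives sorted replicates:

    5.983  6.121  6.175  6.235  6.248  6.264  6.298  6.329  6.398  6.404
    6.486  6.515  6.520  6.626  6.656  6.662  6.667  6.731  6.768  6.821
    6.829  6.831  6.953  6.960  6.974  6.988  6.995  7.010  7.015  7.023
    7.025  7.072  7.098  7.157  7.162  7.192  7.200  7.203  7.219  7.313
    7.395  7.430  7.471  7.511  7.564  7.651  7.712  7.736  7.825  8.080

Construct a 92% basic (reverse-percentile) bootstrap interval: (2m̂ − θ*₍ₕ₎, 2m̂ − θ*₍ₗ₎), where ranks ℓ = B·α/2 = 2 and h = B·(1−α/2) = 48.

Percentile endpoints at ranks 2 and 48: θ*₍2₎ = 6.121, θ*₍48₎ = 7.736.
Basic interval reflects these around m̂:
  lower = 2 × 6.950 − 7.736 = 6.164
  upper = 2 × 6.950 − 6.121 = 7.779

(6.164, 7.779)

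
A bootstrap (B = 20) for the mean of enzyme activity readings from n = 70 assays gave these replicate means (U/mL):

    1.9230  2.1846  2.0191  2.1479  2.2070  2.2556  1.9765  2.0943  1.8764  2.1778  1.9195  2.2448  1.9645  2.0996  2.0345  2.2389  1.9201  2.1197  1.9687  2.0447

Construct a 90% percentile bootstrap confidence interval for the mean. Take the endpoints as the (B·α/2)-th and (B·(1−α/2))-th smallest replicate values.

Sorted replicates: 1.8764, 1.9195, 1.9201, 1.9230, 1.9645, 1.9687, 1.9765, 2.0191, 2.0345, 2.0447, 2.0943, 2.0996, 2.1197, 2.1479, 2.1778, 2.1846, 2.2070, 2.2389, 2.2448, 2.2556
α = 0.10; lower rank = 20 × 0.050 = 1; upper rank = 20 × 0.950 = 19.
The 1st smallest replicate is 1.8764; the 19th is 2.2448.

(1.8764, 2.2448)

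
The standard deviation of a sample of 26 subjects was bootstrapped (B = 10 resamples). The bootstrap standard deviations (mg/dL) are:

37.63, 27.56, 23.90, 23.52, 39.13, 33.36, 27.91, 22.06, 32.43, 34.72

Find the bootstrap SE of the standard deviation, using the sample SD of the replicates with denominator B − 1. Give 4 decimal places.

Bootstrap SE is the standard deviation of the 10 replicate standard deviations.
Mean of replicates: (37.63 + 27.56 + 23.90 + 23.52 + 39.13 + 33.36 + 27.91 + 22.06 + 32.43 + 34.72) / 10 = 302.22000 / 10 = 30.22200
Sum of squared deviations: (+7.40800)² + (−2.66200)² + (−6.32200)² + (−6.70200)² + (+8.90800)² + (+3.13800)² + (−2.31200)² + (−8.16200)² + (+2.20800)² + (+4.49800)² = 333.11956
Variance = 333.11956 / 9 = 37.01328
SE* = √37.01328

SE* = 6.0839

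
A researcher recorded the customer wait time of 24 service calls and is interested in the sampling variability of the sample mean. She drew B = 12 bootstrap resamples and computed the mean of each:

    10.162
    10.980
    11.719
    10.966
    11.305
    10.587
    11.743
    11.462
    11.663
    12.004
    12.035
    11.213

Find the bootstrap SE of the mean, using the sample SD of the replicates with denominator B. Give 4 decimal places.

Bootstrap SE is the standard deviation of the 12 replicate means.
Mean of replicates: (10.162 + 10.980 + 11.719 + 10.966 + 11.305 + 10.587 + 11.743 + 11.462 + 11.663 + 12.004 + 12.035 + 11.213) / 12 = 135.83900 / 12 = 11.31992
Sum of squared deviations: (−1.15792)² + (−0.33992)² + (+0.39908)² + (−0.35392)² + (−0.01492)² + (−0.73292)² + (+0.42308)² + (+0.14208)² + (+0.34308)² + (+0.68408)² + (+0.71508)² + (−0.10692)² = 3.58587
Variance = 3.58587 / 12 = 0.29882
SE* = √0.29882

SE* = 0.5466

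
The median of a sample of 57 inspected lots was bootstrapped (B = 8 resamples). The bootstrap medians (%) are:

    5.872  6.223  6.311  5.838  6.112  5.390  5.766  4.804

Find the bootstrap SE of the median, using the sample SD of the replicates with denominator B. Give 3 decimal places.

Bootstrap SE is the standard deviation of the 8 replicate medians.
Mean of replicates: (5.872 + 6.223 + 6.311 + 5.838 + 6.112 + 5.390 + 5.766 + 4.804) / 8 = 46.3160 / 8 = 5.7895
Sum of squared deviations: (+0.0825)² + (+0.4335)² + (+0.5215)² + (+0.0485)² + (+0.3225)² + (−0.3995)² + (−0.0235)² + (−0.9855)² = 1.7044
Variance = 1.7044 / 8 = 0.2131
SE* = √0.2131

SE* = 0.462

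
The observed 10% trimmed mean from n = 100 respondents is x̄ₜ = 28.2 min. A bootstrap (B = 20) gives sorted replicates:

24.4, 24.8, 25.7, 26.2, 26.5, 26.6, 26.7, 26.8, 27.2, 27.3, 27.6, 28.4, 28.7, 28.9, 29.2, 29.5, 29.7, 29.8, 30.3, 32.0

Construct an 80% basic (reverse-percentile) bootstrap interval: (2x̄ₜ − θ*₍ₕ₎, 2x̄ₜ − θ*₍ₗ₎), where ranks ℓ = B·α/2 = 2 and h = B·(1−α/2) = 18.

(26.6, 31.6)

Percentile endpoints at ranks 2 and 18: θ*₍2₎ = 24.8, θ*₍18₎ = 29.8.
Basic interval reflects these around x̄ₜ:
  lower = 2 × 28.2 − 29.8 = 26.6
  upper = 2 × 28.2 − 24.8 = 31.6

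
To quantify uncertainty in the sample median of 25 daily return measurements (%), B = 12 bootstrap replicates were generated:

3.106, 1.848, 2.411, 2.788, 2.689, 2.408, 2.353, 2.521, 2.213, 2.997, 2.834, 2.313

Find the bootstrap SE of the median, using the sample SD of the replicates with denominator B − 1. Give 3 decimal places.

SE* = 0.358

Bootstrap SE is the standard deviation of the 12 replicate medians.
Mean of replicates: (3.106 + 1.848 + 2.411 + 2.788 + 2.689 + 2.408 + 2.353 + 2.521 + 2.213 + 2.997 + 2.834 + 2.313) / 12 = 30.48100 / 12 = 2.54008
Sum of squared deviations: (+0.56592)² + (−0.69208)² + (−0.12908)² + (+0.24792)² + (+0.14892)² + (−0.13208)² + (−0.18708)² + (−0.01908)² + (−0.32708)² + (+0.45692)² + (+0.29392)² + (−0.22708)² = 1.40606
Variance = 1.40606 / 11 = 0.12782
SE* = √0.12782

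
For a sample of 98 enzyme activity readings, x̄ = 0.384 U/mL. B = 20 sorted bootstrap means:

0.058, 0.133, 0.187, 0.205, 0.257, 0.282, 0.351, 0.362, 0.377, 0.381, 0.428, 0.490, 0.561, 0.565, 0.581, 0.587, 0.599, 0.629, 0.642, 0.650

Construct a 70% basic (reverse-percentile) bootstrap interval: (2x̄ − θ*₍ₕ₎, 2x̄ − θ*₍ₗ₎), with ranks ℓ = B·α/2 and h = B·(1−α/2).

(0.169, 0.581)

Percentile endpoints at ranks 3 and 17: θ*₍3₎ = 0.187, θ*₍17₎ = 0.599.
Basic interval reflects these around x̄:
  lower = 2 × 0.384 − 0.599 = 0.169
  upper = 2 × 0.384 − 0.187 = 0.581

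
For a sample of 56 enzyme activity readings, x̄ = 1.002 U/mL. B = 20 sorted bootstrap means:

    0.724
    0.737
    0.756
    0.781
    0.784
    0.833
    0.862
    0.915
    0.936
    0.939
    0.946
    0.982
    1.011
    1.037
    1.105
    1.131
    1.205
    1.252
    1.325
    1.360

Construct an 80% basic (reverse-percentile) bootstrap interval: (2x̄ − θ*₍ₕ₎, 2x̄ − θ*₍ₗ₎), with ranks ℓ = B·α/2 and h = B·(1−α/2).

(0.752, 1.267)

Percentile endpoints at ranks 2 and 18: θ*₍2₎ = 0.737, θ*₍18₎ = 1.252.
Basic interval reflects these around x̄:
  lower = 2 × 1.002 − 1.252 = 0.752
  upper = 2 × 1.002 − 0.737 = 1.267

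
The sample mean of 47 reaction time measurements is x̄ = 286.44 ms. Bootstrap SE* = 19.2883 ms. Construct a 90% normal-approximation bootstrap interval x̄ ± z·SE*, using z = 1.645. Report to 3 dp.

Margin = 1.645 × 19.2883 = 31.7293
Interval: 286.44 ± 31.7293

(254.711, 318.169)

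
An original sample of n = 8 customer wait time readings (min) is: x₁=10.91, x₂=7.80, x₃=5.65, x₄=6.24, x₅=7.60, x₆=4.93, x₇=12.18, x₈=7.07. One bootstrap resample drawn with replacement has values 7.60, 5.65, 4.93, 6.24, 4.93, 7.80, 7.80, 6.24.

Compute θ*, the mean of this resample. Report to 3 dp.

Mean = (7.60 + 5.65 + 4.93 + 6.24 + 4.93 + 7.80 + 7.80 + 6.24) / 8 = 51.190 / 8 = 6.399

θ* = 6.399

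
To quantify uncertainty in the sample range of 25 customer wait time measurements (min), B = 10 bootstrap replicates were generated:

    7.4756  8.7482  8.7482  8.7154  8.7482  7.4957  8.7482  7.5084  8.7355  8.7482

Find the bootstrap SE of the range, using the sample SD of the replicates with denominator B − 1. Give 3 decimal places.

Bootstrap SE is the standard deviation of the 10 replicate ranges.
Mean of replicates: (7.4756 + 8.7482 + 8.7482 + 8.7154 + 8.7482 + 7.4957 + 8.7482 + 7.5084 + 8.7355 + 8.7482) / 10 = 83.67160 / 10 = 8.36716
Sum of squared deviations: (−0.89156)² + (+0.38104)² + (+0.38104)² + (+0.34824)² + (+0.38104)² + (−0.87146)² + (+0.38104)² + (−0.85876)² + (+0.36834)² + (+0.38104)² = 3.27469
Variance = 3.27469 / 9 = 0.36385
SE* = √0.36385

SE* = 0.603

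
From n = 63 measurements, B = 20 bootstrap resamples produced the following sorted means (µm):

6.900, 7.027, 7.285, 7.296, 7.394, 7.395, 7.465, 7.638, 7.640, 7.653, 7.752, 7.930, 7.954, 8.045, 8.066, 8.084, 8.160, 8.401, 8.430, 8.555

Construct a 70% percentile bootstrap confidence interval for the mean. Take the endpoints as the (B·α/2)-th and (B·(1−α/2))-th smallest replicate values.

(7.285, 8.160)

α = 0.30; lower rank = 20 × 0.150 = 3; upper rank = 20 × 0.850 = 17.
The 3rd smallest replicate is 7.285; the 17th is 8.160.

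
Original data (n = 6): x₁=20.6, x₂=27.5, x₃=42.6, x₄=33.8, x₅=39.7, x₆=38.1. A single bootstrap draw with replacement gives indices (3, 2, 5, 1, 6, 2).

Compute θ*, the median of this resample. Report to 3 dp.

θ* = 32.800

Resample values: 42.6, 27.5, 39.7, 20.6, 38.1, 27.5.
Sorted: 20.6, 27.5, 27.5, 38.1, 39.7, 42.6
Median = average of the two middle values = 32.800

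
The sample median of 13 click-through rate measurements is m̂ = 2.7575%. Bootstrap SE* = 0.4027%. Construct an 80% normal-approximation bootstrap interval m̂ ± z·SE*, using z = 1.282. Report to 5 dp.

(2.24124, 3.27376)

Margin = 1.282 × 0.4027 = 0.516261
Interval: 2.7575 ± 0.516261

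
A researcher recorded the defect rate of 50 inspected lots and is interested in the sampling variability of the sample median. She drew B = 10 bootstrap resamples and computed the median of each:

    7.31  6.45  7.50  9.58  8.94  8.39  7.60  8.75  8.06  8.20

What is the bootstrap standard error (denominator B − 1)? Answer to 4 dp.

SE* = 0.9047

Bootstrap SE is the standard deviation of the 10 replicate medians.
Mean of replicates: (7.31 + 6.45 + 7.50 + 9.58 + 8.94 + 8.39 + 7.60 + 8.75 + 8.06 + 8.20) / 10 = 80.78000 / 10 = 8.07800
Sum of squared deviations: (−0.76800)² + (−1.62800)² + (−0.57800)² + (+1.50200)² + (+0.86200)² + (+0.31200)² + (−0.47800)² + (+0.67200)² + (−0.01800)² + (+0.12200)² = 7.36596
Variance = 7.36596 / 9 = 0.81844
SE* = √0.81844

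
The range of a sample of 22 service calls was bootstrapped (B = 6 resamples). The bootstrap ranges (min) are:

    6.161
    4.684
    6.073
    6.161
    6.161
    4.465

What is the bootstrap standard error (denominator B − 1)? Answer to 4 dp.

SE* = 0.8116

Bootstrap SE is the standard deviation of the 6 replicate ranges.
Mean of replicates: (6.161 + 4.684 + 6.073 + 6.161 + 6.161 + 4.465) / 6 = 33.70500 / 6 = 5.61750
Sum of squared deviations: (+0.54350)² + (−0.93350)² + (+0.45550)² + (+0.54350)² + (+0.54350)² + (−1.15250)² = 3.29334
Variance = 3.29334 / 5 = 0.65867
SE* = √0.65867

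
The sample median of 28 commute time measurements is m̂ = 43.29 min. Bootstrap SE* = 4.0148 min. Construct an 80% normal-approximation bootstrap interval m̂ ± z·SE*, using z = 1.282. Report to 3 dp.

(38.143, 48.437)

Margin = 1.282 × 4.0148 = 5.1470
Interval: 43.29 ± 5.1470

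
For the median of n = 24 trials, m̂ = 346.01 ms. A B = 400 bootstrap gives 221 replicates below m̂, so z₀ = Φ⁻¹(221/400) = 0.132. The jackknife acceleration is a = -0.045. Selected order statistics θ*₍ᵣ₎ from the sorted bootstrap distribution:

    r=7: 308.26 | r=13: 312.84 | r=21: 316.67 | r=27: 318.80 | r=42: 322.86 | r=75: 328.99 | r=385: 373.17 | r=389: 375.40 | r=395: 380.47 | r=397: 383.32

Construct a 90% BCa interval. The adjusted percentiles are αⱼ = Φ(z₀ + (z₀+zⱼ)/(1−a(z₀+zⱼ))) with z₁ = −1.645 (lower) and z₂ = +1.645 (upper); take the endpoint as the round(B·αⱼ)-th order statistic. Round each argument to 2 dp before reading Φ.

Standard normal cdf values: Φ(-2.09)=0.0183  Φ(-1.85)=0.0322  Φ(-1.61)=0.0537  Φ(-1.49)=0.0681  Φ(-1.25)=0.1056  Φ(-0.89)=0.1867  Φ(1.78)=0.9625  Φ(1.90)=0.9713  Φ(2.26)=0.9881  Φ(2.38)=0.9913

(318.80, 373.17)

Lower: z₀ + z₁ = 0.132 + (-1.645) = -1.513; 1 − a(z₀+z₁) = 1 − (-0.045)(-1.513) = 0.9319; argument = 0.132 + (-1.513)/0.9319 = -1.4915 → -1.49.
α₁ = Φ(-1.49) = 0.0681; rank = round(400 × 0.0681) = 27; θ*₍27₎ = 318.80.
Upper: z₀ + z₂ = 1.777; 1 − a(z₀+z₂) = 1.0800; argument = 1.7774 → 1.78; α₂ = 0.9625; rank = 385; θ*₍385₎ = 373.17.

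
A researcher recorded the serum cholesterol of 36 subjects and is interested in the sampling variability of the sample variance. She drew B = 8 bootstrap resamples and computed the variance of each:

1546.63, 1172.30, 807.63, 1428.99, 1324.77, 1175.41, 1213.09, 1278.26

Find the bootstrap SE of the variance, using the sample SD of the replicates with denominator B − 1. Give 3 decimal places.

Bootstrap SE is the standard deviation of the 8 replicate variances.
Mean of replicates: (1546.63 + 1172.30 + 807.63 + 1428.99 + 1324.77 + 1175.41 + 1213.09 + 1278.26) / 8 = 9947.0800 / 8 = 1243.3850
Sum of squared deviations: (+303.2450)² + (−71.0850)² + (−435.7550)² + (+185.6050)² + (+81.3850)² + (−67.9750)² + (−30.2950)² + (+34.8750)² = 334720.4148
Variance = 334720.4148 / 7 = 47817.2021
SE* = √47817.2021

SE* = 218.671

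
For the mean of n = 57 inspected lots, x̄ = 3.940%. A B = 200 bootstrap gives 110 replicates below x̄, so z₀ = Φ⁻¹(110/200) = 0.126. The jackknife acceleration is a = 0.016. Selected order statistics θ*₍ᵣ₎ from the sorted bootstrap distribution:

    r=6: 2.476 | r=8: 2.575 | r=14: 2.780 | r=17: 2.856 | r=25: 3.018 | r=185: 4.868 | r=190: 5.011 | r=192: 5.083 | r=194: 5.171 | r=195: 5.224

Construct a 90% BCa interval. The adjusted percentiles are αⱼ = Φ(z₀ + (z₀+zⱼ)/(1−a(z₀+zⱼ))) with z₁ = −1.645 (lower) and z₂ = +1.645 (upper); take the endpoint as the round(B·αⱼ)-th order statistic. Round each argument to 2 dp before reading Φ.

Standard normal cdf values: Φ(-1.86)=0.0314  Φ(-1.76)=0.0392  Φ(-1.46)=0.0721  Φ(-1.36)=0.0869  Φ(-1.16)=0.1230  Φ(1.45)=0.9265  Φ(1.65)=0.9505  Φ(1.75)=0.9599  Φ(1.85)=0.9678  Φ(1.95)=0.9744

(2.856, 5.224)

Lower: z₀ + z₁ = 0.126 + (-1.645) = -1.519; 1 − a(z₀+z₁) = 1 − (0.016)(-1.519) = 1.0243; argument = 0.126 + (-1.519)/1.0243 = -1.3570 → -1.36.
α₁ = Φ(-1.36) = 0.0869; rank = round(200 × 0.0869) = 17; θ*₍17₎ = 2.856.
Upper: z₀ + z₂ = 1.771; 1 − a(z₀+z₂) = 0.9717; argument = 1.9486 → 1.95; α₂ = 0.9744; rank = 195; θ*₍195₎ = 5.224.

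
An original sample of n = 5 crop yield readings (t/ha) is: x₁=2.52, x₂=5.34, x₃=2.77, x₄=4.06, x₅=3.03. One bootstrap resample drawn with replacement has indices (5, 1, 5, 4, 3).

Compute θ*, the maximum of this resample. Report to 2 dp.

θ* = 4.06

Resample values: 3.03, 2.52, 3.03, 4.06, 2.77.
Maximum = 4.06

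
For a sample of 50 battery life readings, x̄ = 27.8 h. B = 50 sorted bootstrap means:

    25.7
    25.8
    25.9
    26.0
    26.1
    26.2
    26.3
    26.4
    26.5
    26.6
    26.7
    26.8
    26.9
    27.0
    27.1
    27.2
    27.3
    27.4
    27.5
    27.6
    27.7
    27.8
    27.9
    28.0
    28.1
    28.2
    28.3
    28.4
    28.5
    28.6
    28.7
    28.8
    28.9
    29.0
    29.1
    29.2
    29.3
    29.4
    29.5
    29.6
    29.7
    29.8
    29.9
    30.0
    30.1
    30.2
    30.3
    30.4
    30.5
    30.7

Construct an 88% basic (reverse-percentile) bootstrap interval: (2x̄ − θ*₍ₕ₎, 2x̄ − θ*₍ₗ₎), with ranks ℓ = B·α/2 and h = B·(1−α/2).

Percentile endpoints at ranks 3 and 47: θ*₍3₎ = 25.9, θ*₍47₎ = 30.3.
Basic interval reflects these around x̄:
  lower = 2 × 27.8 − 30.3 = 25.3
  upper = 2 × 27.8 − 25.9 = 29.7

(25.3, 29.7)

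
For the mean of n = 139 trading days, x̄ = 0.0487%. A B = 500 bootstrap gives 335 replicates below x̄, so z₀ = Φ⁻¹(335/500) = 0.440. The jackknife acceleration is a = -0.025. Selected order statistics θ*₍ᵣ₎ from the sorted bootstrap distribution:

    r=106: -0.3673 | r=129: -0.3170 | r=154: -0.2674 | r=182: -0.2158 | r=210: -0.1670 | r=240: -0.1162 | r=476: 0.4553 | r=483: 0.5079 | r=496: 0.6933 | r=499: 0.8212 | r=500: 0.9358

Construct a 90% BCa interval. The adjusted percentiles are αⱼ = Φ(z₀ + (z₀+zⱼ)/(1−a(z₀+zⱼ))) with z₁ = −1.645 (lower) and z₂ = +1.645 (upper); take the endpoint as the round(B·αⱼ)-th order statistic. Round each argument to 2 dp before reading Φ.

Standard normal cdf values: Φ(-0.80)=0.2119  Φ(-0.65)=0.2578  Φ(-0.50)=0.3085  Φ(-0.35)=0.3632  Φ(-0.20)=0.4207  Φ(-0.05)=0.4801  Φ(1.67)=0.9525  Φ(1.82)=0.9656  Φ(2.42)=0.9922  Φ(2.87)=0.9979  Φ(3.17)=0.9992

(-0.3673, 0.6933)

Lower: z₀ + z₁ = 0.440 + (-1.645) = -1.205; 1 − a(z₀+z₁) = 1 − (-0.025)(-1.205) = 0.9699; argument = 0.440 + (-1.205)/0.9699 = -0.8024 → -0.80.
α₁ = Φ(-0.80) = 0.2119; rank = round(500 × 0.2119) = 106; θ*₍106₎ = -0.3673.
Upper: z₀ + z₂ = 2.085; 1 − a(z₀+z₂) = 1.0521; argument = 2.4217 → 2.42; α₂ = 0.9922; rank = 496; θ*₍496₎ = 0.6933.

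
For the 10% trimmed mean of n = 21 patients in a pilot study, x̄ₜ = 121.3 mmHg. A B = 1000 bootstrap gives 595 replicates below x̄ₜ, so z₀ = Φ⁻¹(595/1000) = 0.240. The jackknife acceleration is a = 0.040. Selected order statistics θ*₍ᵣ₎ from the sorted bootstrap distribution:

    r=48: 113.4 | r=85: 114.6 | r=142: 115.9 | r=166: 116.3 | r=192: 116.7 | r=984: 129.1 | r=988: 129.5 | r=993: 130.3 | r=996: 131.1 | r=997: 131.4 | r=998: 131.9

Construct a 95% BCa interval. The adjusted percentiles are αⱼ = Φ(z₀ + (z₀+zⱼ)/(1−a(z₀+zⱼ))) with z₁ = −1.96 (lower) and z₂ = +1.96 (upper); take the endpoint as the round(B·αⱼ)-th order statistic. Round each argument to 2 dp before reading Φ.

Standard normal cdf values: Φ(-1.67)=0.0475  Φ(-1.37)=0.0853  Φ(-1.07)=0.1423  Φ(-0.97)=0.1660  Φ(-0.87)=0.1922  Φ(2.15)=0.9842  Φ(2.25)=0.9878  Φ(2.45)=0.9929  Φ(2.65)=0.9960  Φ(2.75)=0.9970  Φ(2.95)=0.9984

Lower: z₀ + z₁ = 0.240 + (-1.960) = -1.720; 1 − a(z₀+z₁) = 1 − (0.040)(-1.720) = 1.0688; argument = 0.240 + (-1.720)/1.0688 = -1.3693 → -1.37.
α₁ = Φ(-1.37) = 0.0853; rank = round(1000 × 0.0853) = 85; θ*₍85₎ = 114.6.
Upper: z₀ + z₂ = 2.200; 1 − a(z₀+z₂) = 0.9120; argument = 2.6523 → 2.65; α₂ = 0.9960; rank = 996; θ*₍996₎ = 131.1.

(114.6, 131.1)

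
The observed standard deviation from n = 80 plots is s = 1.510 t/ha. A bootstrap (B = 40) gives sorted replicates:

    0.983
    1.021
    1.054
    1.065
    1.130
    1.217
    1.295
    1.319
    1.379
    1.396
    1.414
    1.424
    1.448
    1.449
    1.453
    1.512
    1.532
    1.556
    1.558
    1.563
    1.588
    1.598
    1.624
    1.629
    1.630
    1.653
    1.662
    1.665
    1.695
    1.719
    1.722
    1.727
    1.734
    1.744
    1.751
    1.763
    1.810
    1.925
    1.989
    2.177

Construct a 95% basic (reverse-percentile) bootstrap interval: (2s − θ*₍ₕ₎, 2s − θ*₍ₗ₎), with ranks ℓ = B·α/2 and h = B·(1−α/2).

Percentile endpoints at ranks 1 and 39: θ*₍1₎ = 0.983, θ*₍39₎ = 1.989.
Basic interval reflects these around s:
  lower = 2 × 1.510 − 1.989 = 1.031
  upper = 2 × 1.510 − 0.983 = 2.037

(1.031, 2.037)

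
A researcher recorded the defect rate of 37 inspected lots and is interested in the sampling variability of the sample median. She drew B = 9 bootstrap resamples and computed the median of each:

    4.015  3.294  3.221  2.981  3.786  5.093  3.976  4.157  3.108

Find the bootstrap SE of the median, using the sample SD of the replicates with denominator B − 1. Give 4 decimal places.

SE* = 0.6691

Bootstrap SE is the standard deviation of the 9 replicate medians.
Mean of replicates: (4.015 + 3.294 + 3.221 + 2.981 + 3.786 + 5.093 + 3.976 + 4.157 + 3.108) / 9 = 33.63100 / 9 = 3.73678
Sum of squared deviations: (+0.27822)² + (−0.44278)² + (−0.51578)² + (−0.75578)² + (+0.04922)² + (+1.35622)² + (+0.23922)² + (+0.42022)² + (−0.62878)² = 3.58162
Variance = 3.58162 / 8 = 0.44770
SE* = √0.44770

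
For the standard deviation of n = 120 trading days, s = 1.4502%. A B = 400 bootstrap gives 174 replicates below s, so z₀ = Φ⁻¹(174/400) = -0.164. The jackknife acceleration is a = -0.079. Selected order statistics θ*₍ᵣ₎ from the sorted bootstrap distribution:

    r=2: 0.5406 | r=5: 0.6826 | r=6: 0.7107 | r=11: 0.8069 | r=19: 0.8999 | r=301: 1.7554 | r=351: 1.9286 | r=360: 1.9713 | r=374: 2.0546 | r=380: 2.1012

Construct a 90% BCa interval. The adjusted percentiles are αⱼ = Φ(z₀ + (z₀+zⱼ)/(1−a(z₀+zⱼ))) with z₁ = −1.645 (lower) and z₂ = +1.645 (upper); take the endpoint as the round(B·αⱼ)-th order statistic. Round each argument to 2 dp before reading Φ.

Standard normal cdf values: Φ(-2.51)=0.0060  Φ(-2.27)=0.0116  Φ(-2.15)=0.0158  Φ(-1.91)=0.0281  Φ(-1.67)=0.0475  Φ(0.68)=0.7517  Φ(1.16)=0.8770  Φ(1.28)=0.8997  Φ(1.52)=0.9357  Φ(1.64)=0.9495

(0.6826, 1.9286)

Lower: z₀ + z₁ = -0.164 + (-1.645) = -1.809; 1 − a(z₀+z₁) = 1 − (-0.079)(-1.809) = 0.8571; argument = -0.164 + (-1.809)/0.8571 = -2.2746 → -2.27.
α₁ = Φ(-2.27) = 0.0116; rank = round(400 × 0.0116) = 5; θ*₍5₎ = 0.6826.
Upper: z₀ + z₂ = 1.481; 1 − a(z₀+z₂) = 1.1170; argument = 1.1619 → 1.16; α₂ = 0.8770; rank = 351; θ*₍351₎ = 1.9286.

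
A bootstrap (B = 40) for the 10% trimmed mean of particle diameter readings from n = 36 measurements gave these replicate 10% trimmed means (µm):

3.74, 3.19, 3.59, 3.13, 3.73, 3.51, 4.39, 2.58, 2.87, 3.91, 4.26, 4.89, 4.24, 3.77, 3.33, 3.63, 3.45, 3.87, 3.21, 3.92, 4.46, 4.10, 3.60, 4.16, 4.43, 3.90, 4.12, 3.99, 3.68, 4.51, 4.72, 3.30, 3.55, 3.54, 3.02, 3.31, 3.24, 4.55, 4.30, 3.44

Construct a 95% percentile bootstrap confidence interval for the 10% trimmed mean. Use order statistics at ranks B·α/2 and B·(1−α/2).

(2.58, 4.72)

Sorted replicates: 2.58, 2.87, 3.02, 3.13, 3.19, 3.21, 3.24, 3.30, 3.31, 3.33, 3.44, 3.45, 3.51, 3.54, 3.55, 3.59, 3.60, 3.63, 3.68, 3.73, 3.74, 3.77, 3.87, 3.90, 3.91, 3.92, 3.99, 4.10, 4.12, 4.16, 4.24, 4.26, 4.30, 4.39, 4.43, 4.46, 4.51, 4.55, 4.72, 4.89
α = 0.05; lower rank = 40 × 0.025 = 1; upper rank = 40 × 0.975 = 39.
The 1st smallest replicate is 2.58; the 39th is 4.72.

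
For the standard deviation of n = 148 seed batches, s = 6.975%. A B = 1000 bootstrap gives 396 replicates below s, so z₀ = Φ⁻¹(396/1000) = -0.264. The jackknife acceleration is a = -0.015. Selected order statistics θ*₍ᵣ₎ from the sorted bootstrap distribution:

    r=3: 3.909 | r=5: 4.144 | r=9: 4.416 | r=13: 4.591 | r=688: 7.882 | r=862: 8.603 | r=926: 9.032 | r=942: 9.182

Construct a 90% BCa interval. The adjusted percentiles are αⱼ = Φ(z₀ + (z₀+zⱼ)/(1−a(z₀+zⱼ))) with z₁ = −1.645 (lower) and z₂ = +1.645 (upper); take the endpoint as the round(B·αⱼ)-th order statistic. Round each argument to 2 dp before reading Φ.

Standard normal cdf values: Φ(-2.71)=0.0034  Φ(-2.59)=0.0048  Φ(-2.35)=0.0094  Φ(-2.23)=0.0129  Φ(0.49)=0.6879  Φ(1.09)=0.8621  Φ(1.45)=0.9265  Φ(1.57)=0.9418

Lower: z₀ + z₁ = -0.264 + (-1.645) = -1.909; 1 − a(z₀+z₁) = 1 − (-0.015)(-1.909) = 0.9714; argument = -0.264 + (-1.909)/0.9714 = -2.2293 → -2.23.
α₁ = Φ(-2.23) = 0.0129; rank = round(1000 × 0.0129) = 13; θ*₍13₎ = 4.591.
Upper: z₀ + z₂ = 1.381; 1 − a(z₀+z₂) = 1.0207; argument = 1.0890 → 1.09; α₂ = 0.8621; rank = 862; θ*₍862₎ = 8.603.

(4.591, 8.603)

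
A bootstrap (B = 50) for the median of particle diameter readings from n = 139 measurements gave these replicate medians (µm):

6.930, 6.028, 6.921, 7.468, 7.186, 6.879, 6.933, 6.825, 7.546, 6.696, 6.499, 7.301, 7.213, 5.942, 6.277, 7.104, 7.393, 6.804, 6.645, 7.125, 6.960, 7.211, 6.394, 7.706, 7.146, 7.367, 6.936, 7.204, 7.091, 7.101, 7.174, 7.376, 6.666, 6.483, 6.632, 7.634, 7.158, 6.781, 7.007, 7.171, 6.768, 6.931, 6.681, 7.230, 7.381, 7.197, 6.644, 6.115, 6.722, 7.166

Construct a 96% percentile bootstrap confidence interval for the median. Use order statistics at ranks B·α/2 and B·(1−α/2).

Sorted replicates: 5.942, 6.028, 6.115, 6.277, 6.394, 6.483, 6.499, 6.632, 6.644, 6.645, 6.666, 6.681, 6.696, 6.722, 6.768, 6.781, 6.804, 6.825, 6.879, 6.921, 6.930, 6.931, 6.933, 6.936, 6.960, 7.007, 7.091, 7.101, 7.104, 7.125, 7.146, 7.158, 7.166, 7.171, 7.174, 7.186, 7.197, 7.204, 7.211, 7.213, 7.230, 7.301, 7.367, 7.376, 7.381, 7.393, 7.468, 7.546, 7.634, 7.706
α = 0.04; lower rank = 50 × 0.020 = 1; upper rank = 50 × 0.980 = 49.
The 1st smallest replicate is 5.942; the 49th is 7.634.

(5.942, 7.634)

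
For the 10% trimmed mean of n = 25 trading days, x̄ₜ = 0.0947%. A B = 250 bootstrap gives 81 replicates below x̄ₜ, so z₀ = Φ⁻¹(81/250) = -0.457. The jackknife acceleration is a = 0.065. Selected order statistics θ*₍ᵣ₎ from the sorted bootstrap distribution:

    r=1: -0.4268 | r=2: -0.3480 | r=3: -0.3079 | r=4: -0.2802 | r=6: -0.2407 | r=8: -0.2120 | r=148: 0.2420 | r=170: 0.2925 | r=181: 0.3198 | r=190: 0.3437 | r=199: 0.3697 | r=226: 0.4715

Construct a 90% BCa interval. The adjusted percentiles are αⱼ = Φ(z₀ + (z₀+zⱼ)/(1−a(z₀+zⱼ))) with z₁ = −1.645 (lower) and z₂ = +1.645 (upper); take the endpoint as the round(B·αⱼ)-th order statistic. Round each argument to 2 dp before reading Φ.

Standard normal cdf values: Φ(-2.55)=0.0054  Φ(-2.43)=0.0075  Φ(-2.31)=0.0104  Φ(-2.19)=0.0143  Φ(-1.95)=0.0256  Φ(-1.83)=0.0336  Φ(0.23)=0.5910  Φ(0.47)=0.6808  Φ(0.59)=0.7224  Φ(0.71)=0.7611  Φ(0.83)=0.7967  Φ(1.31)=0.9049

(-0.3079, 0.3697)

Lower: z₀ + z₁ = -0.457 + (-1.645) = -2.102; 1 − a(z₀+z₁) = 1 − (0.065)(-2.102) = 1.1366; argument = -0.457 + (-2.102)/1.1366 = -2.3063 → -2.31.
α₁ = Φ(-2.31) = 0.0104; rank = round(250 × 0.0104) = 3; θ*₍3₎ = -0.3079.
Upper: z₀ + z₂ = 1.188; 1 − a(z₀+z₂) = 0.9228; argument = 0.8304 → 0.83; α₂ = 0.7967; rank = 199; θ*₍199₎ = 0.3697.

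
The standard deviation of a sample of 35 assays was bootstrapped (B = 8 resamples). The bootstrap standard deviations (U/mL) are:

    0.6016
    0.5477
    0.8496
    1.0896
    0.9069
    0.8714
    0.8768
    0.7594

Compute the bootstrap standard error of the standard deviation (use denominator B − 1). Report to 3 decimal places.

Bootstrap SE is the standard deviation of the 8 replicate standard deviations.
Mean of replicates: (0.6016 + 0.5477 + 0.8496 + 1.0896 + 0.9069 + 0.8714 + 0.8768 + 0.7594) / 8 = 6.50300 / 8 = 0.81288
Sum of squared deviations: (−0.21127)² + (−0.26518)² + (+0.03673)² + (+0.27672)² + (+0.09403)² + (+0.05852)² + (+0.06393)² + (−0.05348)² = 0.21209
Variance = 0.21209 / 7 = 0.03030
SE* = √0.03030

SE* = 0.174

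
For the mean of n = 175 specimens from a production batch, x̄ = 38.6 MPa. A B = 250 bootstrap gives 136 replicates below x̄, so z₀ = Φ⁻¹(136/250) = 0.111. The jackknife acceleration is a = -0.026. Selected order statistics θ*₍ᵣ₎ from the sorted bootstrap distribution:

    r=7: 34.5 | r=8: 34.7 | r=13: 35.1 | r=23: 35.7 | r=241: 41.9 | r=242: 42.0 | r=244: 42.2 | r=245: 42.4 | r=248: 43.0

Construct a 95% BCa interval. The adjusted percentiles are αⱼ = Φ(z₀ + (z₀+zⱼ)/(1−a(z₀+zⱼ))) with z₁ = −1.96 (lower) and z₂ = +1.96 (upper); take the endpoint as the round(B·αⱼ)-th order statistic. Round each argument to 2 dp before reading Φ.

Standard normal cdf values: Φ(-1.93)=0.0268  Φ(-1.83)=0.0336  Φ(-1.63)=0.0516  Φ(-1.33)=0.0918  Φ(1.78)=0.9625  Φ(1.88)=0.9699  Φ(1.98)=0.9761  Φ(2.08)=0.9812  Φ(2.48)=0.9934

Lower: z₀ + z₁ = 0.111 + (-1.960) = -1.849; 1 − a(z₀+z₁) = 1 − (-0.026)(-1.849) = 0.9519; argument = 0.111 + (-1.849)/0.9519 = -1.8314 → -1.83.
α₁ = Φ(-1.83) = 0.0336; rank = round(250 × 0.0336) = 8; θ*₍8₎ = 34.7.
Upper: z₀ + z₂ = 2.071; 1 − a(z₀+z₂) = 1.0538; argument = 2.0762 → 2.08; α₂ = 0.9812; rank = 245; θ*₍245₎ = 42.4.

(34.7, 42.4)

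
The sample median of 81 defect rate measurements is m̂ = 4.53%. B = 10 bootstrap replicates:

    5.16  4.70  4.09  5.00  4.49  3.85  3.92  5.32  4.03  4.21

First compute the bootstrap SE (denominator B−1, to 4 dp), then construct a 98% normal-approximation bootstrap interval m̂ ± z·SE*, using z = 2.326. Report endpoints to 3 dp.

(3.274, 5.786)

Mean of replicates = 4.4770; sum of squared deviations = 2.6248; SE* = √(2.6248/9) = 0.5400
Margin = 2.326 × 0.5400 = 1.2560
Interval: 4.53 ± 1.2560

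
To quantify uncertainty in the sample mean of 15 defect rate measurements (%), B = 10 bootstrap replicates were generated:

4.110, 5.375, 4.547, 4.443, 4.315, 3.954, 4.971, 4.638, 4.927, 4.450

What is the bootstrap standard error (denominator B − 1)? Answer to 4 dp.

Bootstrap SE is the standard deviation of the 10 replicate means.
Mean of replicates: (4.110 + 5.375 + 4.547 + 4.443 + 4.315 + 3.954 + 4.971 + 4.638 + 4.927 + 4.450) / 10 = 45.73000 / 10 = 4.57300
Sum of squared deviations: (−0.46300)² + (+0.80200)² + (−0.02600)² + (−0.13000)² + (−0.25800)² + (−0.61900)² + (+0.39800)² + (+0.06500)² + (+0.35400)² + (−0.12300)² = 1.62795
Variance = 1.62795 / 9 = 0.18088
SE* = √0.18088

SE* = 0.4253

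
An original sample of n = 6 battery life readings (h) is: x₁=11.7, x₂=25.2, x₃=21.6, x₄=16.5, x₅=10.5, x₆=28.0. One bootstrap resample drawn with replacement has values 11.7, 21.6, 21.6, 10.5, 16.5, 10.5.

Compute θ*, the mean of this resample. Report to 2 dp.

θ* = 15.40

Mean = (11.7 + 21.6 + 21.6 + 10.5 + 16.5 + 10.5) / 6 = 92.40 / 6 = 15.40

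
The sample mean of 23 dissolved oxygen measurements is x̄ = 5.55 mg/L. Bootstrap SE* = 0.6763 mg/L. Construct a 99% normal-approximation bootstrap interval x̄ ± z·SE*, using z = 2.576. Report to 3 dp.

Margin = 2.576 × 0.6763 = 1.7421
Interval: 5.55 ± 1.7421

(3.808, 7.292)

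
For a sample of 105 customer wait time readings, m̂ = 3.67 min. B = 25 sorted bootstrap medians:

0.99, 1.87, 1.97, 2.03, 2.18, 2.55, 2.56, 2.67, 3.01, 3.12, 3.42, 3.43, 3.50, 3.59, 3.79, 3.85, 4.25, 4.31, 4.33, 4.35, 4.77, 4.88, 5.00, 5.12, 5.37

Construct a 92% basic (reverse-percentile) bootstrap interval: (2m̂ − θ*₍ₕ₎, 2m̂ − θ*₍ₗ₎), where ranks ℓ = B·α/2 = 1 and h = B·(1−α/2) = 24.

(2.22, 6.35)

Percentile endpoints at ranks 1 and 24: θ*₍1₎ = 0.99, θ*₍24₎ = 5.12.
Basic interval reflects these around m̂:
  lower = 2 × 3.67 − 5.12 = 2.22
  upper = 2 × 3.67 − 0.99 = 6.35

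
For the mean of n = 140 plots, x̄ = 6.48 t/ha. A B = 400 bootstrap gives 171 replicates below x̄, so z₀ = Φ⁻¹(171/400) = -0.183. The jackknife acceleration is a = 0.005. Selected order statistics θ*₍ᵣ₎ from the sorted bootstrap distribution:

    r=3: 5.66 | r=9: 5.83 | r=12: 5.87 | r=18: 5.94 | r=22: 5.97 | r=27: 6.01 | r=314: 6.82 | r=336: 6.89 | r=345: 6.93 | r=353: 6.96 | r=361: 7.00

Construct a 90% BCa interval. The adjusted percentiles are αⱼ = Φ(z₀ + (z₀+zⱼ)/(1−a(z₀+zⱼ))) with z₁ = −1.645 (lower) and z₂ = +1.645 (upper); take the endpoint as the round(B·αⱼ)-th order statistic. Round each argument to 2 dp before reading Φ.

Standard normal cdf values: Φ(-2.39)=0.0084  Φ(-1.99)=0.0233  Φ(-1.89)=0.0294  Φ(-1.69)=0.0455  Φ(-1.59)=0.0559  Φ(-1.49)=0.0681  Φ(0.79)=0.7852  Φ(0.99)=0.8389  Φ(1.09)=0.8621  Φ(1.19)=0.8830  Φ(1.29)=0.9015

(5.83, 7.00)

Lower: z₀ + z₁ = -0.183 + (-1.645) = -1.828; 1 − a(z₀+z₁) = 1 − (0.005)(-1.828) = 1.0091; argument = -0.183 + (-1.828)/1.0091 = -1.9944 → -1.99.
α₁ = Φ(-1.99) = 0.0233; rank = round(400 × 0.0233) = 9; θ*₍9₎ = 5.83.
Upper: z₀ + z₂ = 1.462; 1 − a(z₀+z₂) = 0.9927; argument = 1.2898 → 1.29; α₂ = 0.9015; rank = 361; θ*₍361₎ = 7.00.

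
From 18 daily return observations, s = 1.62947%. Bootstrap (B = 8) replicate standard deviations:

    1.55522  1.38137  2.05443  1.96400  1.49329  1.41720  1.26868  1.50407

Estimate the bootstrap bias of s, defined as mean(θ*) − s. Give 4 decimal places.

bias = −0.0497

mean(θ*) = (1.55522 + 1.38137 + 2.05443 + 1.96400 + 1.49329 + 1.41720 + 1.26868 + 1.50407) / 8 = 1.57978
bias = 1.57978 − 1.62947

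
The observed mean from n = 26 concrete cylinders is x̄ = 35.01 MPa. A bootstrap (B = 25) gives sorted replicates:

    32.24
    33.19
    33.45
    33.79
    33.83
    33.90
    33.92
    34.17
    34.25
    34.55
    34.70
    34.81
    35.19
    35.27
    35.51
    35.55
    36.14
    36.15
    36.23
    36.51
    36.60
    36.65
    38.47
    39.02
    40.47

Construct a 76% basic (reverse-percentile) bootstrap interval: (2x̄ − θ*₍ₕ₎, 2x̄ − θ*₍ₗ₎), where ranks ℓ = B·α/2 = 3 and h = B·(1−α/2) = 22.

(33.37, 36.57)

Percentile endpoints at ranks 3 and 22: θ*₍3₎ = 33.45, θ*₍22₎ = 36.65.
Basic interval reflects these around x̄:
  lower = 2 × 35.01 − 36.65 = 33.37
  upper = 2 × 35.01 − 33.45 = 36.57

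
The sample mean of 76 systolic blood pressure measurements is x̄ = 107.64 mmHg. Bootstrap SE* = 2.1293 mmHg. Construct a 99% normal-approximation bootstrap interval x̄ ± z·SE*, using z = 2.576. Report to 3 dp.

Margin = 2.576 × 2.1293 = 5.4851
Interval: 107.64 ± 5.4851

(102.155, 113.125)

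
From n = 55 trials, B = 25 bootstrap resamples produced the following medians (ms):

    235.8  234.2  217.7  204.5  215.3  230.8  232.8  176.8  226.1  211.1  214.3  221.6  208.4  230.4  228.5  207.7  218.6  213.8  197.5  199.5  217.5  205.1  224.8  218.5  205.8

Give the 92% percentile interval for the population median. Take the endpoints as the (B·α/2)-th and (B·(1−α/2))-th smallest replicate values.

(176.8, 234.2)

Sorted replicates: 176.8, 197.5, 199.5, 204.5, 205.1, 205.8, 207.7, 208.4, 211.1, 213.8, 214.3, 215.3, 217.5, 217.7, 218.5, 218.6, 221.6, 224.8, 226.1, 228.5, 230.4, 230.8, 232.8, 234.2, 235.8
α = 0.08; lower rank = 25 × 0.040 = 1; upper rank = 25 × 0.960 = 24.
The 1st smallest replicate is 176.8; the 24th is 234.2.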